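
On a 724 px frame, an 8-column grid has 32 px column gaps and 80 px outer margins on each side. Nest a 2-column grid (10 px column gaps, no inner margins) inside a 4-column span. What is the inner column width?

128 px

Inside the margins: 724 − 160 = 564 px.
Subtracting 7 column gaps of 32 leaves 340 for 8 columns, so c = 42.5 px.
4-column span = 4·42.5 + 3·32 = 266 px.
2 columns + 1 column gap: 2d + 1·10 = 266.
2d = 266 − 10 = 256, so d = 128 px.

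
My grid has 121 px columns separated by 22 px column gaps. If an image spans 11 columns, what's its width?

11 columns plus 10 column gaps: 1331 + 220 = 1551 px.

1551 px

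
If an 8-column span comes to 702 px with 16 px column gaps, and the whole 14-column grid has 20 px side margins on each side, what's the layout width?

Subtracting 7 column gaps of 16 leaves 590 for 8 columns, so c = 73.75 px.
Layout = 2·20 + 14·73.75 + 13·16 = 40 + 1032.5 + 208 = 1280.5 px.

1280.5 px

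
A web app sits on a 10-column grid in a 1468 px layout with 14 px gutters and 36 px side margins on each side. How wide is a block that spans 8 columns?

1114 px

Take off 72 px of margins, leaving 1396 px.
10 columns + 9 gutters: 10c + 9·14 = 1396.
10c = 1396 − 126 = 1270, so c = 127 px.
Span of 8: 8·127 + 7·14 = 1016 + 98 = 1114 px.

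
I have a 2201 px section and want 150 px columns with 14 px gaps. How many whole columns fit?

13 columns: 13·150 + 12·14 = 2118 px ≤ 2201.
14 columns: 2282 px > 2201. So 13.

13 columns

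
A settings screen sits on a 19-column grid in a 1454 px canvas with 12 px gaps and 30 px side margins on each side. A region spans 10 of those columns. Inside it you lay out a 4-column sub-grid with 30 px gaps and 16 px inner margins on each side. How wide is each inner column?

151.5 px

Take off 60 px of margins, leaving 1394 px.
19 columns + 18 gaps: 19c + 18·12 = 1394.
19c = 1394 − 216 = 1178, so c = 62 px.
10 columns plus 9 gaps: 620 + 108 = 728 px.
Inner content = 728 − 2·16 = 696 px.
4 columns + 3 gaps: 4d + 3·30 = 696.
4d = 696 − 90 = 606, so d = 151.5 px.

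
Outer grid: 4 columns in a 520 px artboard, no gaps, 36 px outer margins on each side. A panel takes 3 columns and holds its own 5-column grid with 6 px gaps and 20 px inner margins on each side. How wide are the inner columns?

54.4 px

Outer content = 520 − 2·36 = 448 px.
448 / 4 = 112 px per column.
3-column span = 3·112 = 336 px.
Inner content = 336 − 2·20 = 296 px.
5 columns + 4 gaps: 5d + 4·6 = 296.
5d = 296 − 24 = 272, so d = 54.4 px.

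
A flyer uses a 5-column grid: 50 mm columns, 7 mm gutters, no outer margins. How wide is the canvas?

278 mm

Total width: 5·50 + 4·7 = 278 mm.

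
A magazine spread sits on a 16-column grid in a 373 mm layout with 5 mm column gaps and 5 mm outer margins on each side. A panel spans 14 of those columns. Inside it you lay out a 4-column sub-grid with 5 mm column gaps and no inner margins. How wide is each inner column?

75.5 mm

Subtract both margins: 373 − 2·5 = 363 mm.
363 − 15·5 = 288; ÷16 gives c = 18 mm.
14-column span = 14·18 + 13·5 = 317 mm.
317 − 3·5 = 302; ÷4 gives d = 75.5 mm.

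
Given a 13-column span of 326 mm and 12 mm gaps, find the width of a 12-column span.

13c + 12·12 = 326 → 13c = 182 → c = 14 mm.
12 columns plus 11 gaps: 168 + 132 = 300 mm.

300 mm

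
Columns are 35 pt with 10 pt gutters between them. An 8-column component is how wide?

350 pt

Span of 8: 8·35 + 7·10 = 280 + 70 = 350 pt.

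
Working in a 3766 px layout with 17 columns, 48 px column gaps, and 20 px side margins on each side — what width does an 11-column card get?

Take off 40 px of margins, leaving 3726 px.
Subtracting 16 column gaps of 48 leaves 2958 for 17 columns, so c = 174 px.
11 columns plus 10 column gaps: 1914 + 480 = 2394 px.

2394 px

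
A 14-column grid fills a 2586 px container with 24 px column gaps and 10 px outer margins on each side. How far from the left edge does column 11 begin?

1860 px

Content = 2586 − 2·10 = 2566 px.
14c + 13·24 = 2566 → 14c = 2254 → c = 161 px.
Column 11 starts at margin + 10·(column + gutter) = 10 + 10·185 = 1860 px.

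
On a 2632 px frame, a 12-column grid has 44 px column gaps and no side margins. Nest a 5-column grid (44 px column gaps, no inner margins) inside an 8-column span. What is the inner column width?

2632 − 11·44 = 2148; ÷12 gives c = 179 px.
Span of 8: 8·179 + 7·44 = 1432 + 308 = 1740 px.
5d + 4·44 = 1740 → 5d = 1564 → d = 312.8 px.

312.8 px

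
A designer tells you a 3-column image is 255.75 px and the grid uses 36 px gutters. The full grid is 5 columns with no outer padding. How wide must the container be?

255.75 − 2·36 = 183.75; ÷3 gives c = 61.25 px.
Summing: 306.25 + 144 = 450.25 px.

450.25 px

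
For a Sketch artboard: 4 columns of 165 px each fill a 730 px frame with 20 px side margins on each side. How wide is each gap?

10 px

Take off 40 px of margins, leaving 690 px.
Columns use 660 px, leaving 30 px across 3 gaps = 10 px each.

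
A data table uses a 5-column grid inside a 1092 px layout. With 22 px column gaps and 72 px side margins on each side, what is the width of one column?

172 px

Inside the margins: 1092 − 144 = 948 px.
948 − 4·22 = 860; ÷5 gives c = 172 px.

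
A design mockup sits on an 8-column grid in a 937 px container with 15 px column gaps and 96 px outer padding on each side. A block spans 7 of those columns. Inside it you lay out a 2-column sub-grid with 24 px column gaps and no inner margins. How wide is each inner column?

313 px

Subtract both margins: 937 − 2·96 = 745 px.
745 − 7·15 = 640; ÷8 gives c = 80 px.
Span of 7: 7·80 + 6·15 = 560 + 90 = 650 px.
2 columns + 1 column gap: 2d + 1·24 = 650.
2d = 650 − 24 = 626, so d = 313 px.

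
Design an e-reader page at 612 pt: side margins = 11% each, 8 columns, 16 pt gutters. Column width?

Each margin = 11% of 612 = 67.32 pt; content = 612 − 2·67.32 = 477.36 pt.
8c + 7·16 = 477.36 → 8c = 365.36 → c = 45.67 pt.

45.67 pt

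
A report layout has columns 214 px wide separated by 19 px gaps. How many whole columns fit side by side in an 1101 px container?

k columns need k·214 + (k−1)·19 = k·233 − 19.
k·233 − 19 ≤ 1101 → k ≤ 1120 / 233 ≈ 4.81, so k = 4.

4 columns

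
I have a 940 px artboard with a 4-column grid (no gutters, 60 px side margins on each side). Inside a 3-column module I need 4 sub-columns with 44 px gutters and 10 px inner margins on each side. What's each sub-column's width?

Outer content = 940 − 2·60 = 820 px.
4c = 820 → c = 205 px.
3-column span = 3·205 = 615 px.
Inner content = 615 − 2·10 = 595 px.
595 − 3·44 = 463; ÷4 gives d = 115.75 px.

115.75 px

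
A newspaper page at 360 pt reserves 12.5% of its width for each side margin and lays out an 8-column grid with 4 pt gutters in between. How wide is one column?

Each margin = 12.5% of 360 = 45 pt; content = 360 − 2·45 = 270 pt.
Subtracting 7 gutters of 4 leaves 242 for 8 columns, so c = 30.25 pt.

30.25 pt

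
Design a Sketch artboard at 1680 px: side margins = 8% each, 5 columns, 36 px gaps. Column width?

Margins: 8% × 1680 = 134.4 px each, so content = 1680 − 268.8 = 1411.2 px.
5c + 4·36 = 1411.2 → 5c = 1267.2 → c = 253.44 px.

253.44 px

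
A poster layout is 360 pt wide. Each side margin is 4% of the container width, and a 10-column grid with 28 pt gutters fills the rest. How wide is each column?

7.92 pt

360 × (1 − 2·4%) = 360 × 92% = 331.2 pt for the columns.
10c + 9·28 = 331.2 → 10c = 79.2 → c = 7.92 pt.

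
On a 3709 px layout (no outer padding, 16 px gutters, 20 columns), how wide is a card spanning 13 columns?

20 columns + 19 gutters: 20c + 19·16 = 3709.
20c = 3709 − 304 = 3405, so c = 170.25 px.
13-column span = 13·170.25 + 12·16 = 2405.25 px.

2405.25 px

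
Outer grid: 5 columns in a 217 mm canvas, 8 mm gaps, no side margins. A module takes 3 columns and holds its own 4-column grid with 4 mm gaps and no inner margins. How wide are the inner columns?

5c + 4·8 = 217 → 5c = 185 → c = 37 mm.
3-column span = 3·37 + 2·8 = 127 mm.
4d + 3·4 = 127 → 4d = 115 → d = 28.75 mm.

28.75 mm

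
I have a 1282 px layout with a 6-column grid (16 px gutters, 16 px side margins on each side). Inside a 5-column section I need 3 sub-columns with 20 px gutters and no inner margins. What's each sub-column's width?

333 px

Inside the margins: 1282 − 32 = 1250 px.
6c + 5·16 = 1250 → 6c = 1170 → c = 195 px.
5 columns plus 4 gutters: 975 + 64 = 1039 px.
1039 − 2·20 = 999; ÷3 gives d = 333 px.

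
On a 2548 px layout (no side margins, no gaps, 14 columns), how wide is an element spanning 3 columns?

2548 / 14 = 182 px per column.
3-column span = 3·182 = 546 px.

546 px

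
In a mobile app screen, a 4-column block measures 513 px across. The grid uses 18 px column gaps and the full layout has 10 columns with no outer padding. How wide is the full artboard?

1309.5 px

Subtracting 3 column gaps of 18 leaves 459 for 4 columns, so c = 114.75 px.
Summing: 1147.5 + 162 = 1309.5 px.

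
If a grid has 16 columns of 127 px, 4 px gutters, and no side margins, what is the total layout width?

Summing: 2032 + 60 = 2092 px.

2092 px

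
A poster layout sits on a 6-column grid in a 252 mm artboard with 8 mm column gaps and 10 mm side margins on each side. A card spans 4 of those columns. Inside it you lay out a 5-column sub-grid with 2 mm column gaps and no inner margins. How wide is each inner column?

Outer content = 252 − 2·10 = 232 mm.
6 columns + 5 column gaps: 6c + 5·8 = 232.
6c = 232 − 40 = 192, so c = 32 mm.
4 columns plus 3 column gaps: 128 + 24 = 152 mm.
152 − 4·2 = 144; ÷5 gives d = 28.8 mm.

28.8 mm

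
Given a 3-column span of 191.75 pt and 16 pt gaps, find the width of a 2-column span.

122.5 pt

3 columns + 2 gaps: 3c + 2·16 = 191.75.
3c = 191.75 − 32 = 159.75, so c = 53.25 pt.
2-column span = 2·53.25 + 1·16 = 122.5 pt.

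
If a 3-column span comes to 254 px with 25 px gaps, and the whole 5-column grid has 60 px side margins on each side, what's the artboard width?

3 columns + 2 gaps: 3c + 2·25 = 254.
3c = 254 − 50 = 204, so c = 68 px.
Total width: 2·60 + 5·68 + 4·25 = 560 px.

560 px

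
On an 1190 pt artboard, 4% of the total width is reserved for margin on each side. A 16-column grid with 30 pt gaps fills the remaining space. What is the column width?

Margins: 4% × 1190 = 47.6 pt each, so content = 1190 − 95.2 = 1094.8 pt.
16 columns + 15 gaps: 16c + 15·30 = 1094.8.
16c = 1094.8 − 450 = 644.8, so c = 40.3 pt.

40.3 pt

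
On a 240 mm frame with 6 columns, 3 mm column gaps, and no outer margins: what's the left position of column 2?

40.5 mm

240 − 5·3 = 225; ÷6 gives c = 37.5 mm.
No margin, so column 2 starts at 1·(column + gutter) = 1·40.5 = 40.5 mm.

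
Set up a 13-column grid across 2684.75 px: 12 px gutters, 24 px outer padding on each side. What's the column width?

Subtract both margins: 2684.75 − 2·24 = 2636.75 px.
13 columns + 12 gutters: 13c + 12·12 = 2636.75.
13c = 2636.75 − 144 = 2492.75, so c = 191.75 px.

191.75 px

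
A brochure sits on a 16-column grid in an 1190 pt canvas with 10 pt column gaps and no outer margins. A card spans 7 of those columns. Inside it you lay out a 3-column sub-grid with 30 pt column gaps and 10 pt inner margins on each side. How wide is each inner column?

Subtracting 15 column gaps of 10 leaves 1040 for 16 columns, so c = 65 pt.
Span of 7: 7·65 + 6·10 = 455 + 60 = 515 pt.
Inner content = 515 − 2·10 = 495 pt.
495 − 2·30 = 435; ÷3 gives d = 145 pt.

145 pt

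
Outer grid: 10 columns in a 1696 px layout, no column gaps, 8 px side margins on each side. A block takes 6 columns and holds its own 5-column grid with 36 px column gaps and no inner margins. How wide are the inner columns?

172.8 px

Outer content = 1696 − 2·8 = 1680 px.
1680 / 10 = 168 px per column.
With no column gaps, 6 columns span 6·168 = 1008 px.
5d + 4·36 = 1008 → 5d = 864 → d = 172.8 px.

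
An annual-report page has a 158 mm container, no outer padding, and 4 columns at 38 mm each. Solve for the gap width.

Columns use 152 mm, leaving 6 mm across 3 gaps = 2 mm each.

2 mm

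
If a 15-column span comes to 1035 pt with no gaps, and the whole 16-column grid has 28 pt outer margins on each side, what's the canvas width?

1160 pt

15c = 1035 → c = 69 pt.
Canvas = 2·28 + 16·69 = 56 + 1104 = 1160 pt.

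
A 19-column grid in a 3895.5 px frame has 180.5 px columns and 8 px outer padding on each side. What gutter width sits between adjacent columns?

25 px

Subtract both margins: 3895.5 − 2·8 = 3879.5 px.
19 columns take 19·180.5 = 3429.5 px; remaining 450 splits into 18 gutters.
g = 450 / 18 = 25 px.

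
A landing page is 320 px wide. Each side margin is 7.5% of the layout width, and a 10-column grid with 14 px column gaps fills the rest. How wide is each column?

14.6 px

Each margin = 7.5% of 320 = 24 px; content = 320 − 2·24 = 272 px.
272 − 9·14 = 146; ÷10 gives c = 14.6 px.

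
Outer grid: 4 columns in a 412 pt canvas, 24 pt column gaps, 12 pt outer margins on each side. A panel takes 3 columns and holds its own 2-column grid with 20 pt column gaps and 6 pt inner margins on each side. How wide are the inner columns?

Inside the margins: 412 − 24 = 388 pt.
388 − 3·24 = 316; ÷4 gives c = 79 pt.
Span of 3: 3·79 + 2·24 = 237 + 48 = 285 pt.
Inner content = 285 − 2·6 = 273 pt.
Subtracting 1 column gap of 20 leaves 253 for 2 columns, so d = 126.5 pt.

126.5 pt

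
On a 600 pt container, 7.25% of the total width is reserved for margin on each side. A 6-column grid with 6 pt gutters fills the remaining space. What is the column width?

Margins: 7.25% × 600 = 43.5 pt each, so content = 600 − 87 = 513 pt.
6 columns + 5 gutters: 6c + 5·6 = 513.
6c = 513 − 30 = 483, so c = 80.5 pt.

80.5 pt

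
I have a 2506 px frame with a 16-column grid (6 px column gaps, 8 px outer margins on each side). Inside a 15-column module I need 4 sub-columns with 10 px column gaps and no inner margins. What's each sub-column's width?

576 px

Take off 16 px of margins, leaving 2490 px.
16c + 15·6 = 2490 → 16c = 2400 → c = 150 px.
Span of 15: 15·150 + 14·6 = 2250 + 84 = 2334 px.
4d + 3·10 = 2334 → 4d = 2304 → d = 576 px.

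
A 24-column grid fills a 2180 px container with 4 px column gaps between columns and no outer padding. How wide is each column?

Subtracting 23 column gaps of 4 leaves 2088 for 24 columns, so c = 87 px.

87 px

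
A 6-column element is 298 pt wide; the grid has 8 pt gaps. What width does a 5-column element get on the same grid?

Subtracting 5 gaps of 8 leaves 258 for 6 columns, so c = 43 pt.
5 columns plus 4 gaps: 215 + 32 = 247 pt.

247 pt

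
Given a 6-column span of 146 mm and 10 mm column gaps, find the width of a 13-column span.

6 columns + 5 column gaps: 6c + 5·10 = 146.
6c = 146 − 50 = 96, so c = 16 mm.
Span of 13: 13·16 + 12·10 = 208 + 120 = 328 mm.

328 mm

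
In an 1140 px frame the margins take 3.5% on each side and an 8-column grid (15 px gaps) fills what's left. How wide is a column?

1140 × (1 − 2·3.5%) = 1140 × 93% = 1060.2 px for the columns.
Subtracting 7 gaps of 15 leaves 955.2 for 8 columns, so c = 119.4 px.

119.4 px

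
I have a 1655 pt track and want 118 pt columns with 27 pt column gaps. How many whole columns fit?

11 columns

Each extra column adds 118 + 27 = 145 pt.
(1655 + 27) / 145 = 11.60, so 11 columns fit.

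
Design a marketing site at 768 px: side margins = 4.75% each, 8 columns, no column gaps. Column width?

Each margin = 4.75% of 768 = 36.48 px; content = 768 − 2·36.48 = 695.04 px.
8c = 695.04 → c = 86.88 px.

86.88 px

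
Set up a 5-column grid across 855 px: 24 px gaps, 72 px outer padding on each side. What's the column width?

Content width = 855 − 2·72 = 711 px.
5c + 4·24 = 711 → 5c = 615 → c = 123 px.

123 px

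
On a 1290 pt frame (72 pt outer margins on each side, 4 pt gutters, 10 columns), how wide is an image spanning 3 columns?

Content width = 1290 − 2·72 = 1146 pt.
1146 − 9·4 = 1110; ÷10 gives c = 111 pt.
Span of 3: 3·111 + 2·4 = 333 + 8 = 341 pt.

341 pt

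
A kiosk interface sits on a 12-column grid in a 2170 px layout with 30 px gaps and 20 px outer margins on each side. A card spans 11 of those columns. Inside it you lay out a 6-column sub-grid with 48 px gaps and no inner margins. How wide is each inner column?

Subtract both margins: 2170 − 2·20 = 2130 px.
Subtracting 11 gaps of 30 leaves 1800 for 12 columns, so c = 150 px.
11-column span = 11·150 + 10·30 = 1950 px.
1950 − 5·48 = 1710; ÷6 gives d = 285 px.

285 px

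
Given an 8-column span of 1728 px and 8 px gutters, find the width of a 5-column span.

1728 − 7·8 = 1672; ÷8 gives c = 209 px.
Span of 5: 5·209 + 4·8 = 1045 + 32 = 1077 px.

1077 px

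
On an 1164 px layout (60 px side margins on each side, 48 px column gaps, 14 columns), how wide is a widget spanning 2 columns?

108 px

Take off 120 px of margins, leaving 1044 px.
Subtracting 13 column gaps of 48 leaves 420 for 14 columns, so c = 30 px.
2-column span = 2·30 + 1·48 = 108 px.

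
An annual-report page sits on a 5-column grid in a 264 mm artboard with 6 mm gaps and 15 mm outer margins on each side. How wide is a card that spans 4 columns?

186 mm

Subtract both margins: 264 − 2·15 = 234 mm.
5c + 4·6 = 234 → 5c = 210 → c = 42 mm.
Span of 4: 4·42 + 3·6 = 168 + 18 = 186 mm.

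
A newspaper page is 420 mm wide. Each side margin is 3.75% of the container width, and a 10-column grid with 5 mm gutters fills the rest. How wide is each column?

34.35 mm

Each margin = 3.75% of 420 = 15.75 mm; content = 420 − 2·15.75 = 388.5 mm.
Subtracting 9 gutters of 5 leaves 343.5 for 10 columns, so c = 34.35 mm.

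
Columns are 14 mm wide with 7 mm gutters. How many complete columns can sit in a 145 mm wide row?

k columns need k·14 + (k−1)·7 = k·21 − 7.
k·21 − 7 ≤ 145 → k ≤ 152 / 21 ≈ 7.24, so k = 7.

7 columns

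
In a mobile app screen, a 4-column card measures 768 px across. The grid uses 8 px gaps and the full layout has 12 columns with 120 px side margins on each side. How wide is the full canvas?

Subtracting 3 gaps of 8 leaves 744 for 4 columns, so c = 186 px.
Adding margins, columns and gutters: 240 + 2232 + 88 = 2560 px.

2560 px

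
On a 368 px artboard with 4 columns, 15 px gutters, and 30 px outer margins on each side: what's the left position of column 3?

Content = 368 − 2·30 = 308 px.
4c + 3·15 = 308 → 4c = 263 → c = 65.75 px.
Column 3 starts at margin + 2·(column + gutter) = 30 + 2·80.75 = 191.5 px.

191.5 px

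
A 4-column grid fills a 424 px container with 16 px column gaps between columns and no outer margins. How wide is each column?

4c + 3·16 = 424 → 4c = 376 → c = 94 px.

94 px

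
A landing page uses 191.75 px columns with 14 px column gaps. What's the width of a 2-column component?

2-column span = 2·191.75 + 1·14 = 397.5 px.

397.5 px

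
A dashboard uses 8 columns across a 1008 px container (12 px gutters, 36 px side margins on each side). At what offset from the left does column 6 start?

628.5 px

Content = 1008 − 2·36 = 936 px.
8 columns + 7 gutters: 8c + 7·12 = 936.
8c = 936 − 84 = 852, so c = 106.5 px.
Column 6 starts at margin + 5·(column + gutter) = 36 + 5·118.5 = 628.5 px.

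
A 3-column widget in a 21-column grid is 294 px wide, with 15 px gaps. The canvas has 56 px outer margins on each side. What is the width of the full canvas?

294 − 2·15 = 264; ÷3 gives c = 88 px.
Adding margins, columns and gutters: 112 + 1848 + 300 = 2260 px.

2260 px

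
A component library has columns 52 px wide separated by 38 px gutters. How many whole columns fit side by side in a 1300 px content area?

k columns need k·52 + (k−1)·38 = k·90 − 38.
k·90 − 38 ≤ 1300 → k ≤ 1338 / 90 ≈ 14.87, so k = 14.

14 columns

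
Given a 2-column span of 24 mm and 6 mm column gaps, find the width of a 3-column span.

Subtracting 1 column gap of 6 leaves 18 for 2 columns, so c = 9 mm.
3-column span = 3·9 + 2·6 = 39 mm.

39 mm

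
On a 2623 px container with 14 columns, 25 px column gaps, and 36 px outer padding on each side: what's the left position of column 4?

588 px

Inside the margins: 2623 − 72 = 2551 px.
14 columns + 13 column gaps: 14c + 13·25 = 2551.
14c = 2551 − 325 = 2226, so c = 159 px.
Each column+gutter stride is 184 px; 3 of them past the 36 px margin is 36 + 552 = 588 px.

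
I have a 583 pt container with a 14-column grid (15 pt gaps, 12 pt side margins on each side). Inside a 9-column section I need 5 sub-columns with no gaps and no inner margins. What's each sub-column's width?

Inside the margins: 583 − 24 = 559 pt.
14 columns + 13 gaps: 14c + 13·15 = 559.
14c = 559 − 195 = 364, so c = 26 pt.
9 columns plus 8 gaps: 234 + 120 = 354 pt.
5d = 354 → d = 70.8 pt.

70.8 pt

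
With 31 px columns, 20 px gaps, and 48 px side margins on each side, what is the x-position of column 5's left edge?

252 px

Column 5 starts at margin + 4·(column + gutter) = 48 + 4·51 = 252 px.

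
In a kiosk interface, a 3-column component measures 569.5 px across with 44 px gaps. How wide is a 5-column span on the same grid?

978.5 px

3c + 2·44 = 569.5 → 3c = 481.5 → c = 160.5 px.
5-column span = 5·160.5 + 4·44 = 978.5 px.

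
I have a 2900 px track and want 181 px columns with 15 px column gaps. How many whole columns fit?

14 columns

Each extra column adds 181 + 15 = 196 px.
(2900 + 15) / 196 = 14.87, so 14 columns fit.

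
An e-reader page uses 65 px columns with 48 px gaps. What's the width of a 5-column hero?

5 columns plus 4 gaps: 325 + 192 = 517 px.

517 px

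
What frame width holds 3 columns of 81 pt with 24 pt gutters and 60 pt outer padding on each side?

411 pt

Total width: 2·60 + 3·81 + 2·24 = 411 pt.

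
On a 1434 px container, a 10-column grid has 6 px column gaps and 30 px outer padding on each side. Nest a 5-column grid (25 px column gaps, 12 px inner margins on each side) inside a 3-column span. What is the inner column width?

Subtract both margins: 1434 − 2·30 = 1374 px.
10c + 9·6 = 1374 → 10c = 1320 → c = 132 px.
3-column span = 3·132 + 2·6 = 408 px.
Inner content = 408 − 2·12 = 384 px.
5 columns + 4 column gaps: 5d + 4·25 = 384.
5d = 384 − 100 = 284, so d = 56.8 px.

56.8 px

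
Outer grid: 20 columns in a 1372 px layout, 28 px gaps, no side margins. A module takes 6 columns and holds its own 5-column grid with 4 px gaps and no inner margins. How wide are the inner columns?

20c + 19·28 = 1372 → 20c = 840 → c = 42 px.
6-column span = 6·42 + 5·28 = 392 px.
Subtracting 4 gaps of 4 leaves 376 for 5 columns, so d = 75.2 px.

75.2 px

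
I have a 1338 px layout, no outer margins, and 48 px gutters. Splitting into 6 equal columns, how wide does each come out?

1338 − 5·48 = 1098; ÷6 gives c = 183 px.

183 px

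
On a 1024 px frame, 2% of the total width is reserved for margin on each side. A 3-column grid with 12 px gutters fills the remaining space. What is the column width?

1024 × (1 − 2·2%) = 1024 × 96% = 983.04 px for the columns.
983.04 − 2·12 = 959.04; ÷3 gives c = 319.68 px.

319.68 px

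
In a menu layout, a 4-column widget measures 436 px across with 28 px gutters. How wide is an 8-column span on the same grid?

4c + 3·28 = 436 → 4c = 352 → c = 88 px.
Span of 8: 8·88 + 7·28 = 704 + 196 = 900 px.

900 px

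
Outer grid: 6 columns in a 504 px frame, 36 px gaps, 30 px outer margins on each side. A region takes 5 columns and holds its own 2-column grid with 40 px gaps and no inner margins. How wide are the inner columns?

Inside the margins: 504 − 60 = 444 px.
6c + 5·36 = 444 → 6c = 264 → c = 44 px.
Span of 5: 5·44 + 4·36 = 220 + 144 = 364 px.
Subtracting 1 gap of 40 leaves 324 for 2 columns, so d = 162 px.

162 px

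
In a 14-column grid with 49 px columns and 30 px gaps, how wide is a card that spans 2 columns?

128 px

2-column span = 2·49 + 1·30 = 128 px.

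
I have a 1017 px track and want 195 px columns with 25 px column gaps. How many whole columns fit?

4 columns

4 columns: 4·195 + 3·25 = 855 px ≤ 1017.
5 columns: 1075 px > 1017. So 4.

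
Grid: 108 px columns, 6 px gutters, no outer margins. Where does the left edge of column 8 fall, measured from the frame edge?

798 px

Before column 8: 7 columns + 7 gutters.
Offset = 7·(108 + 6) = 7·114 = 798 px.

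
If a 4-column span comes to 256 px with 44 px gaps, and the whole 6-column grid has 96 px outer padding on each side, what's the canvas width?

598 px

Subtracting 3 gaps of 44 leaves 124 for 4 columns, so c = 31 px.
Adding margins, columns and gutters: 192 + 186 + 220 = 598 px.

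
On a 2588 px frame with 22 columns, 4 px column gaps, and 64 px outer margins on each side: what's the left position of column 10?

1072 px

Inside the margins: 2588 − 128 = 2460 px.
Subtracting 21 column gaps of 4 leaves 2376 for 22 columns, so c = 108 px.
Column 10 starts at margin + 9·(column + gutter) = 64 + 9·112 = 1072 px.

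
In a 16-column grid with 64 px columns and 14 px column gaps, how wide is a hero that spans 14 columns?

1078 px

14-column span = 14·64 + 13·14 = 1078 px.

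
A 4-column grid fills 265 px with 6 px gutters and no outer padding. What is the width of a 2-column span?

129.5 px

4c + 3·6 = 265 → 4c = 247 → c = 61.75 px.
2-column span = 2·61.75 + 1·6 = 129.5 px.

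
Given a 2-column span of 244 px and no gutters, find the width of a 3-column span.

2c = 244 → c = 122 px.
3-column span = 3·122 = 366 px.

366 px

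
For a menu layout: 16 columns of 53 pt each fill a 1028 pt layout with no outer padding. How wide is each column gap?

16·53 + 15g = 1028 → 15g = 180 → g = 12 pt.

12 pt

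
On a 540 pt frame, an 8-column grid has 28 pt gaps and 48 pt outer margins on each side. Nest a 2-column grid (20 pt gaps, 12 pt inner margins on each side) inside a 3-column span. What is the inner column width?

52.5 pt

Take off 96 pt of margins, leaving 444 pt.
444 − 7·28 = 248; ÷8 gives c = 31 pt.
Span of 3: 3·31 + 2·28 = 93 + 56 = 149 pt.
Inner content = 149 − 2·12 = 125 pt.
2d + 1·20 = 125 → 2d = 105 → d = 52.5 pt.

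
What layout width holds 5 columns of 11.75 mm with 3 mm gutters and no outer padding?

Layout = 5·11.75 + 4·3 = 58.75 + 12 = 70.75 mm.

70.75 mm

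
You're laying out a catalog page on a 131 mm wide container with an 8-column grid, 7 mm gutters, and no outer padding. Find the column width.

Subtracting 7 gutters of 7 leaves 82 for 8 columns, so c = 10.25 mm.

10.25 mm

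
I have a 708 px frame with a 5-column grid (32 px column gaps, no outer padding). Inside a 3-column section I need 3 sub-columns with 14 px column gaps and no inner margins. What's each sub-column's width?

5 columns + 4 column gaps: 5c + 4·32 = 708.
5c = 708 − 128 = 580, so c = 116 px.
Span of 3: 3·116 + 2·32 = 348 + 64 = 412 px.
Subtracting 2 column gaps of 14 leaves 384 for 3 columns, so d = 128 px.

128 px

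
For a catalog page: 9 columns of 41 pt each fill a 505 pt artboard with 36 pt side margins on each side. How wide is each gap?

8 pt

Take off 72 pt of margins, leaving 433 pt.
9 columns take 9·41 = 369 pt; remaining 64 splits into 8 gaps.
g = 64 / 8 = 8 pt.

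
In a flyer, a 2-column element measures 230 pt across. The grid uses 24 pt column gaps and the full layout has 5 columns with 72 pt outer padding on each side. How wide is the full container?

755 pt

230 − 1·24 = 206; ÷2 gives c = 103 pt.
Total width: 2·72 + 5·103 + 4·24 = 755 pt.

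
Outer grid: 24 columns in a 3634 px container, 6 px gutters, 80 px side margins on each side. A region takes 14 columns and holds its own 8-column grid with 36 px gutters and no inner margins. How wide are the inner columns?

221.5 px

Inside the margins: 3634 − 160 = 3474 px.
24c + 23·6 = 3474 → 24c = 3336 → c = 139 px.
Span of 14: 14·139 + 13·6 = 1946 + 78 = 2024 px.
8d + 7·36 = 2024 → 8d = 1772 → d = 221.5 px.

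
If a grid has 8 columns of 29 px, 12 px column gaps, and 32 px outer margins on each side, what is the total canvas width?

Canvas = 2·32 + 8·29 + 7·12 = 64 + 232 + 84 = 380 px.

380 px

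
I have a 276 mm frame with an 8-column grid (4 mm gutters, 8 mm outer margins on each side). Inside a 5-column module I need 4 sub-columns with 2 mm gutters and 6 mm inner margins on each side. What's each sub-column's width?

35.75 mm

Inside the margins: 276 − 16 = 260 mm.
Subtracting 7 gutters of 4 leaves 232 for 8 columns, so c = 29 mm.
5-column span = 5·29 + 4·4 = 161 mm.
Inner content = 161 − 2·6 = 149 mm.
Subtracting 3 gutters of 2 leaves 143 for 4 columns, so d = 35.75 mm.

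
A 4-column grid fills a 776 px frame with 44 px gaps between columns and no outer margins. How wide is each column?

161 px

776 − 3·44 = 644; ÷4 gives c = 161 px.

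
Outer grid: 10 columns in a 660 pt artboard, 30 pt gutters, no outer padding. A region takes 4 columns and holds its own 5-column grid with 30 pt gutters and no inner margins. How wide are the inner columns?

25.2 pt

Subtracting 9 gutters of 30 leaves 390 for 10 columns, so c = 39 pt.
Span of 4: 4·39 + 3·30 = 156 + 90 = 246 pt.
5d + 4·30 = 246 → 5d = 126 → d = 25.2 pt.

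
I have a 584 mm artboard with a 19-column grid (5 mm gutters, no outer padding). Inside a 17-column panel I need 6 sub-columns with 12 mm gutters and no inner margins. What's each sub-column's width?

19c + 18·5 = 584 → 19c = 494 → c = 26 mm.
17 columns plus 16 gutters: 442 + 80 = 522 mm.
6d + 5·12 = 522 → 6d = 462 → d = 77 mm.

77 mm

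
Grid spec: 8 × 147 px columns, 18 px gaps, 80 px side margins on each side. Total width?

1462 px

Adding margins, columns and gutters: 160 + 1176 + 126 = 1462 px.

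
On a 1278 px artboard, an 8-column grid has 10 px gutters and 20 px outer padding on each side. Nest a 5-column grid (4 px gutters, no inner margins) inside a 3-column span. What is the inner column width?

88.4 px

Take off 40 px of margins, leaving 1238 px.
8 columns + 7 gutters: 8c + 7·10 = 1238.
8c = 1238 − 70 = 1168, so c = 146 px.
3-column span = 3·146 + 2·10 = 458 px.
458 − 4·4 = 442; ÷5 gives d = 88.4 px.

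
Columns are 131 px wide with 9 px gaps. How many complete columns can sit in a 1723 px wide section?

12 columns: 12·131 + 11·9 = 1671 px ≤ 1723.
13 columns: 1811 px > 1723. So 12.

12 columns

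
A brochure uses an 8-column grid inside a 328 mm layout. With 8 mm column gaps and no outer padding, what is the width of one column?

328 − 7·8 = 272; ÷8 gives c = 34 mm.

34 mm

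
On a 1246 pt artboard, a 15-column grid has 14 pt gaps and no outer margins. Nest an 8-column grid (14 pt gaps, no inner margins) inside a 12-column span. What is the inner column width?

15c + 14·14 = 1246 → 15c = 1050 → c = 70 pt.
Span of 12: 12·70 + 11·14 = 840 + 154 = 994 pt.
8 columns + 7 gaps: 8d + 7·14 = 994.
8d = 994 − 98 = 896, so d = 112 pt.

112 pt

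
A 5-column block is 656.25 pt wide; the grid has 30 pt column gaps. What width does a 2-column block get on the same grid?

Subtracting 4 column gaps of 30 leaves 536.25 for 5 columns, so c = 107.25 pt.
2 columns plus 1 column gap: 214.5 + 30 = 244.5 pt.

244.5 pt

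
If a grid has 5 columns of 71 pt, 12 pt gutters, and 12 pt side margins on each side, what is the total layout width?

427 pt

Adding margins, columns and gutters: 24 + 355 + 48 = 427 pt.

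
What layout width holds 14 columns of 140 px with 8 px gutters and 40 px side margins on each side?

2144 px

Layout = 2·40 + 14·140 + 13·8 = 80 + 1960 + 104 = 2144 px.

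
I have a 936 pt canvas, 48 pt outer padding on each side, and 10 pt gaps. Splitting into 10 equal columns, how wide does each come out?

Inside the margins: 936 − 96 = 840 pt.
10c + 9·10 = 840 → 10c = 750 → c = 75 pt.

75 pt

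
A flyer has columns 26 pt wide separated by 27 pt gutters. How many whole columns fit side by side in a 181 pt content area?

3 columns: 3·26 + 2·27 = 132 pt ≤ 181.
4 columns: 185 pt > 181. So 3.

3 columns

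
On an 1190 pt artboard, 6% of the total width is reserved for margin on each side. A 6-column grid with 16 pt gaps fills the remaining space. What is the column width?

1190 × (1 − 2·6%) = 1190 × 88% = 1047.2 pt for the columns.
6 columns + 5 gaps: 6c + 5·16 = 1047.2.
6c = 1047.2 − 80 = 967.2, so c = 161.2 pt.

161.2 pt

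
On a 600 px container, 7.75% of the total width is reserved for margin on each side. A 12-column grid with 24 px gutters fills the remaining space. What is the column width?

20.25 px

Each margin = 7.75% of 600 = 46.5 px; content = 600 − 2·46.5 = 507 px.
507 − 11·24 = 243; ÷12 gives c = 20.25 px.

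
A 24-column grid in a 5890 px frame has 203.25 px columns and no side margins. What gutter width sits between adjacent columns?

44 px

24·203.25 + 23g = 5890 → 23g = 1012 → g = 44 px.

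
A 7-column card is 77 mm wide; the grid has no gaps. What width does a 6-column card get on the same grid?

66 mm

With no gaps, each column is 77/7 = 11 mm.
With no gaps, 6 columns span 6·11 = 66 mm.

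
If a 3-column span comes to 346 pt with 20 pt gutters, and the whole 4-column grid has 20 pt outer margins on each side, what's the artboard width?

508 pt

3 columns + 2 gutters: 3c + 2·20 = 346.
3c = 346 − 40 = 306, so c = 102 pt.
Artboard = 2·20 + 4·102 + 3·20 = 40 + 408 + 60 = 508 pt.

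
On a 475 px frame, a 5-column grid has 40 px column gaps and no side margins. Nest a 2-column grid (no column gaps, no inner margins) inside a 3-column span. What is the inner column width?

5 columns + 4 column gaps: 5c + 4·40 = 475.
5c = 475 − 160 = 315, so c = 63 px.
3 columns plus 2 column gaps: 189 + 80 = 269 px.
269 / 2 = 134.5 px per column.

134.5 px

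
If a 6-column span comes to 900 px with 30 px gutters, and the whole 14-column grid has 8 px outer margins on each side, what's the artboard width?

2156 px

Subtracting 5 gutters of 30 leaves 750 for 6 columns, so c = 125 px.
Adding margins, columns and gutters: 16 + 1750 + 390 = 2156 px.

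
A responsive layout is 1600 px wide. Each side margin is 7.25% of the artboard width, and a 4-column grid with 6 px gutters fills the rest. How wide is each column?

1600 × (1 − 2·7.25%) = 1600 × 85.5% = 1368 px for the columns.
Subtracting 3 gutters of 6 leaves 1350 for 4 columns, so c = 337.5 px.

337.5 px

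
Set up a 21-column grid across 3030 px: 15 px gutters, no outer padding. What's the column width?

3030 − 20·15 = 2730; ÷21 gives c = 130 px.

130 px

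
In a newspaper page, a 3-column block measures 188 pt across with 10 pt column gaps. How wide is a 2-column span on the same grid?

122 pt

Subtracting 2 column gaps of 10 leaves 168 for 3 columns, so c = 56 pt.
2 columns plus 1 column gap: 112 + 10 = 122 pt.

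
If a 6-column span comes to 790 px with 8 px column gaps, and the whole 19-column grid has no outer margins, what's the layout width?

2519 px

790 − 5·8 = 750; ÷6 gives c = 125 px.
Summing: 2375 + 144 = 2519 px.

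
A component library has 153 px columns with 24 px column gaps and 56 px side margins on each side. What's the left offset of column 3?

410 px

Before column 3: the margin + 2 columns + 2 column gaps.
Offset = 56 + 2·(153 + 24) = 56 + 354 = 410 px.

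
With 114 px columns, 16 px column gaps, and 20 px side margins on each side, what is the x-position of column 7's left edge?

800 px

Each column+gutter stride is 130 px; 6 of them past the 20 px margin is 20 + 780 = 800 px.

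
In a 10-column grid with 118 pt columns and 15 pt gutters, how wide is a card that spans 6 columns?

783 pt

6-column span = 6·118 + 5·15 = 783 pt.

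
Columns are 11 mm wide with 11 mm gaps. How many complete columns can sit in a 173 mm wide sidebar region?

8 columns: 8·11 + 7·11 = 165 mm ≤ 173.
9 columns: 187 mm > 173. So 8.

8 columns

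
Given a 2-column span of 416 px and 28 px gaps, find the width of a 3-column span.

638 px

2 columns + 1 gap: 2c + 1·28 = 416.
2c = 416 − 28 = 388, so c = 194 px.
3-column span = 3·194 + 2·28 = 638 px.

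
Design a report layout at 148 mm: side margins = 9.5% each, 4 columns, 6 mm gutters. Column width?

Each margin = 9.5% of 148 = 14.06 mm; content = 148 − 2·14.06 = 119.88 mm.
Subtracting 3 gutters of 6 leaves 101.88 for 4 columns, so c = 25.47 mm.

25.47 mm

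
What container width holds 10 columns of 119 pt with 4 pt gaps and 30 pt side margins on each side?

Total width: 2·30 + 10·119 + 9·4 = 1286 pt.

1286 pt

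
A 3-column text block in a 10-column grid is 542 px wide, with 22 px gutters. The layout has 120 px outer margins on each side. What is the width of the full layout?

2098 px

3 columns + 2 gutters: 3c + 2·22 = 542.
3c = 542 − 44 = 498, so c = 166 px.
Total width: 2·120 + 10·166 + 9·22 = 2098 px.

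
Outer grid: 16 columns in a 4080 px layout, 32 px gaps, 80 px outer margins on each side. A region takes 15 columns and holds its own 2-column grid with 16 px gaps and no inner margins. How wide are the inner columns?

1828.5 px

Take off 160 px of margins, leaving 3920 px.
Subtracting 15 gaps of 32 leaves 3440 for 16 columns, so c = 215 px.
15-column span = 15·215 + 14·32 = 3673 px.
3673 − 1·16 = 3657; ÷2 gives d = 1828.5 px.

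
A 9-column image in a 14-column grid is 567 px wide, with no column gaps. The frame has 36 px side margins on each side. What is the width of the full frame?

567 / 9 = 63 px per column.
Summing: 72 + 882 = 954 px.

954 px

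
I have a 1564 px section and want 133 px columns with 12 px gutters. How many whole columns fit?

10 columns

k columns need k·133 + (k−1)·12 = k·145 − 12.
k·145 − 12 ≤ 1564 → k ≤ 1576 / 145 ≈ 10.87, so k = 10.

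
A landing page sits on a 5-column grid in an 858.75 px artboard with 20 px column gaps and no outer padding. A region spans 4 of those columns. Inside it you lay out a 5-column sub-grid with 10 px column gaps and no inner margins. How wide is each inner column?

5c + 4·20 = 858.75 → 5c = 778.75 → c = 155.75 px.
4 columns plus 3 column gaps: 623 + 60 = 683 px.
5 columns + 4 column gaps: 5d + 4·10 = 683.
5d = 683 − 40 = 643, so d = 128.6 px.

128.6 px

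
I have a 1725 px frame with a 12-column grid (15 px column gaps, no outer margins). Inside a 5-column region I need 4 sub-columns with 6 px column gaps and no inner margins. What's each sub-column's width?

173 px

Subtracting 11 column gaps of 15 leaves 1560 for 12 columns, so c = 130 px.
5 columns plus 4 column gaps: 650 + 60 = 710 px.
Subtracting 3 column gaps of 6 leaves 692 for 4 columns, so d = 173 px.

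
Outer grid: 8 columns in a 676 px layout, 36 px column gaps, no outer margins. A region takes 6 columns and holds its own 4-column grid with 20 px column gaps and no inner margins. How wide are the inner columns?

109.5 px

8c + 7·36 = 676 → 8c = 424 → c = 53 px.
6-column span = 6·53 + 5·36 = 498 px.
498 − 3·20 = 438; ÷4 gives d = 109.5 px.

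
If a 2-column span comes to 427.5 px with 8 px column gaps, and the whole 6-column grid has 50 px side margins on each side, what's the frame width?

1398.5 px

2 columns + 1 column gap: 2c + 1·8 = 427.5.
2c = 427.5 − 8 = 419.5, so c = 209.75 px.
Total width: 2·50 + 6·209.75 + 5·8 = 1398.5 px.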